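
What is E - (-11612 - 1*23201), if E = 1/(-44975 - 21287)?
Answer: 2306779005/66262 ≈ 34813.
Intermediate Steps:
E = -1/66262 (E = 1/(-66262) = -1/66262 ≈ -1.5092e-5)
E - (-11612 - 1*23201) = -1/66262 - (-11612 - 1*23201) = -1/66262 - (-11612 - 23201) = -1/66262 - 1*(-34813) = -1/66262 + 34813 = 2306779005/66262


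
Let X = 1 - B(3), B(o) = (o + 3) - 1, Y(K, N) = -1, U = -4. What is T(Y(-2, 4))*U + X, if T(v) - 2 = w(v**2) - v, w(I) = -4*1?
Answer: 0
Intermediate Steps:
w(I) = -4
B(o) = 2 + o (B(o) = (3 + o) - 1 = 2 + o)
T(v) = -2 - v (T(v) = 2 + (-4 - v) = -2 - v)
X = -4 (X = 1 - (2 + 3) = 1 - 1*5 = 1 - 5 = -4)
T(Y(-2, 4))*U + X = (-2 - 1*(-1))*(-4) - 4 = (-2 + 1)*(-4) - 4 = -1*(-4) - 4 = 4 - 4 = 0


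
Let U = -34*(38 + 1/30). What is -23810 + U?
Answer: -376547/15 ≈ -25103.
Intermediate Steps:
U = -19397/15 (U = -34*(38 + 1/30) = -34*1141/30 = -19397/15 ≈ -1293.1)
-23810 + U = -23810 - 19397/15 = -376547/15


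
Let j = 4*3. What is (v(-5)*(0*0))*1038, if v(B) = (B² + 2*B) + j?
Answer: 0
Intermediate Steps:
j = 12
v(B) = 12 + B² + 2*B (v(B) = (B² + 2*B) + 12 = 12 + B² + 2*B)
(v(-5)*(0*0))*1038 = ((12 + (-5)² + 2*(-5))*(0*0))*1038 = ((12 + 25 - 10)*0)*1038 = (27*0)*1038 = 0*1038 = 0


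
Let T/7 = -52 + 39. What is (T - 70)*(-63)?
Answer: 10143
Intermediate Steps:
T = -91 (T = 7*(-52 + 39) = 7*(-13) = -91)
(T - 70)*(-63) = (-91 - 70)*(-63) = -161*(-63) = 10143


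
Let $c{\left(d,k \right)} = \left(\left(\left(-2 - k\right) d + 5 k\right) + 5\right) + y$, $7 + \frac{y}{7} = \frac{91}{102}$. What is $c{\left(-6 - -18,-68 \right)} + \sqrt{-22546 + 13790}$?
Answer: $\frac{42253}{102} + 2 i \sqrt{2189} \approx 414.25 + 93.573 i$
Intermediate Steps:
$y = - \frac{4361}{102}$ ($y = -49 + 7 \cdot \frac{91}{102} = -49 + \frac{637}{102} = - \frac{4361}{102} \approx -42.755$)
$c{\left(d,k \right)} = - \frac{3851}{102} + 5 k + d \left(-2 - k\right)$ ($c{\left(d,k \right)} = \left(\left(\left(-2 - k\right) d + 5 k\right) + 5\right) - \frac{4361}{102} = \left(\left(d \left(-2 - k\right) + 5 k\right) + 5\right) - \frac{4361}{102} = \left(\left(5 k + d \left(-2 - k\right)\right) + 5\right) - \frac{4361}{102} = \left(5 + 5 k + d \left(-2 - k\right)\right) - \frac{4361}{102} = - \frac{3851}{102} + 5 k + d \left(-2 - k\right)$)
$c{\left(-6 - -18,-68 \right)} + \sqrt{-22546 + 13790} = \left(- \frac{3851}{102} - 2 \left(-6 - -18\right) + 5 \left(-68\right) - \left(-6 - -18\right) \left(-68\right)\right) + \sqrt{-22546 + 13790} = \left(- \frac{3851}{102} - 2 \left(-6 + 18\right) - 340 - \left(-6 + 18\right) \left(-68\right)\right) + \sqrt{-8756} = \left(- \frac{3851}{102} - 24 - 340 - 12 \left(-68\right)\right) + 2 i \sqrt{2189} = \left(- \frac{3851}{102} - 24 - 340 + 816\right) + 2 i \sqrt{2189} = \frac{42253}{102} + 2 i \sqrt{2189}$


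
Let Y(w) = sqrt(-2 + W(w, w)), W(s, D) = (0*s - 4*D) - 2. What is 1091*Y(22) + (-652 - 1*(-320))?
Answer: -332 + 2182*I*sqrt(23) ≈ -332.0 + 10465.0*I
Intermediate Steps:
W(s, D) = -2 - 4*D (W(s, D) = (0 - 4*D) - 2 = -4*D - 2 = -2 - 4*D)
Y(w) = sqrt(-4 - 4*w) (Y(w) = sqrt(-2 + (-2 - 4*w)) = sqrt(-4 - 4*w))
1091*Y(22) + (-652 - 1*(-320)) = 1091*(2*sqrt(-1 - 1*22)) + (-652 - 1*(-320)) = 1091*(2*sqrt(-1 - 22)) + (-652 + 320) = 1091*(2*sqrt(-23)) - 332 = 1091*(2*(I*sqrt(23))) - 332 = 1091*(2*I*sqrt(23)) - 332 = 2182*I*sqrt(23) - 332 = -332 + 2182*I*sqrt(23)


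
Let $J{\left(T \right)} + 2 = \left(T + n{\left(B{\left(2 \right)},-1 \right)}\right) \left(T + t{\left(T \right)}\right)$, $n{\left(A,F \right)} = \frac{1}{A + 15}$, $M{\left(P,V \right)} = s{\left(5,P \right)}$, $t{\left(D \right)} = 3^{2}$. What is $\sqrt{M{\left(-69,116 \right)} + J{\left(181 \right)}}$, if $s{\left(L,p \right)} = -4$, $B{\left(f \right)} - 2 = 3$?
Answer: $\frac{3 \sqrt{15286}}{2} \approx 185.45$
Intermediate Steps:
$B{\left(f \right)} = 5$ ($B{\left(f \right)} = 2 + 3 = 5$)
$t{\left(D \right)} = 9$
$M{\left(P,V \right)} = -4$
$n{\left(A,F \right)} = \frac{1}{15 + A}$
$J{\left(T \right)} = -2 + \left(9 + T\right) \left(\frac{1}{20} + T\right)$ ($J{\left(T \right)} = -2 + \left(T + \frac{1}{15 + 5}\right) \left(T + 9\right) = -2 + \left(T + \frac{1}{20}\right) \left(9 + T\right) = -2 + \left(\frac{1}{20} + T\right) \left(9 + T\right) = -2 + \left(9 + T\right) \left(\frac{1}{20} + T\right)$)
$\sqrt{M{\left(-69,116 \right)} + J{\left(181 \right)}} = \sqrt{-4 + \left(- \frac{31}{20} + 181^{2} + \frac{181}{20} \cdot 181\right)} = \sqrt{-4 + \left(- \frac{31}{20} + 32761 + \frac{32761}{20}\right)} = \sqrt{-4 + \frac{68795}{2}} = \sqrt{\frac{68787}{2}} = \frac{3 \sqrt{15286}}{2}$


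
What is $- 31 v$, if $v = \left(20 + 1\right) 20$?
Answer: $-13020$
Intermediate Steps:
$v = 420$ ($v = 21 \cdot 20 = 420$)
$- 31 v = \left(-31\right) 420 = -13020$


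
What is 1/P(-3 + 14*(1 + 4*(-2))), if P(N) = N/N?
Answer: 1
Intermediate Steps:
P(N) = 1
1/P(-3 + 14*(1 + 4*(-2))) = 1/1 = 1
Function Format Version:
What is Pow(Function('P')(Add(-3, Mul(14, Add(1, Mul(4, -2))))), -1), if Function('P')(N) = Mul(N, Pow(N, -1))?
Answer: 1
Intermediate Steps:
Function('P')(N) = 1
Pow(Function('P')(Add(-3, Mul(14, Add(1, Mul(4, -2))))), -1) = Pow(1, -1) = 1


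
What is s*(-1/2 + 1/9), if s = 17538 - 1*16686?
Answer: -994/3 ≈ -331.33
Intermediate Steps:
s = 852 (s = 17538 - 16686 = 852)
s*(-1/2 + 1/9) = 852*(-1/2 + 1/9) = 852*(-7/18) = -994/3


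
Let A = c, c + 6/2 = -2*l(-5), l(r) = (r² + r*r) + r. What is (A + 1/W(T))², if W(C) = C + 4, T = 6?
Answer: 863041/100 ≈ 8630.4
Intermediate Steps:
l(r) = r + 2*r² (l(r) = (r² + r²) + r = 2*r² + r = r + 2*r²)
W(C) = 4 + C
c = -93 (c = -3 - (-10)*(1 + 2*(-5)) = -3 - (-10)*(1 - 10) = -3 - (-10)*(-9) = -3 - 2*45 = -3 - 90 = -93)
A = -93
(A + 1/W(T))² = (-93 + 1/(4 + 6))² = (-93 + 1/10)² = (-93 + ⅒)² = (-929/10)² = 863041/100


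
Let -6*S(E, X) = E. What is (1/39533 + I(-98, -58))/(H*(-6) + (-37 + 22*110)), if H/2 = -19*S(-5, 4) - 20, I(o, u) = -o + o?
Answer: 1/111206329 ≈ 8.9923e-9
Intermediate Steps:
S(E, X) = -E/6
I(o, u) = 0
H = -215/3 (H = 2*(-(-19)*(-5)/6 - 20) = 2*(-19*⅚ - 20) = 2*(-95/6 - 20) = 2*(-215/6) = -215/3 ≈ -71.667)
(1/39533 + I(-98, -58))/(H*(-6) + (-37 + 22*110)) = (1/39533 + 0)/(-215/3*(-6) + (-37 + 22*110)) = (1/39533 + 0)/(430 + (-37 + 2420)) = 1/(39533*(430 + 2383)) = (1/39533)/2813 = (1/39533)*(1/2813) = 1/111206329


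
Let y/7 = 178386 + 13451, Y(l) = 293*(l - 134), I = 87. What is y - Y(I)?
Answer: 1356630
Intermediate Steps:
Y(l) = -39262 + 293*l (Y(l) = 293*(-134 + l) = -39262 + 293*l)
y = 1342859 (y = 7*(178386 + 13451) = 7*191837 = 1342859)
y - Y(I) = 1342859 - (-39262 + 293*87) = 1342859 - (-39262 + 25491) = 1342859 - 1*(-13771) = 1342859 + 13771 = 1356630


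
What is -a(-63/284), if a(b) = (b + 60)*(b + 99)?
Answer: -476255781/80656 ≈ -5904.8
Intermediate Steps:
a(b) = (60 + b)*(99 + b)
-a(-63/284) = -(5940 + (-63/284)² + 159*(-63/284)) = -(5940 + 3969/80656 - 10017/284) = -1*476255781/80656 = -476255781/80656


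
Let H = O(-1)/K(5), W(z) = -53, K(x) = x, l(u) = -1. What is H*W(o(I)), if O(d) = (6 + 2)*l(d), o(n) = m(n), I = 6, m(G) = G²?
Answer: 424/5 ≈ 84.800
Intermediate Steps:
o(n) = n²
O(d) = -8 (O(d) = (6 + 2)*(-1) = 8*(-1) = -8)
H = -8/5 ≈ -1.6000
H*W(o(I)) = -8/5*(-53) = 424/5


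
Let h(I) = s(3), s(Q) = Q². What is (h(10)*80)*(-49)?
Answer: -35280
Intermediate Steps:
h(I) = 9 (h(I) = 3² = 9)
(h(10)*80)*(-49) = (9*80)*(-49) = 720*(-49) = -35280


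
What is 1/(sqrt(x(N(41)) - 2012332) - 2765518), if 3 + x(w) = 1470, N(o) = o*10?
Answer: -2765518/7648091819189 - I*sqrt(2010865)/7648091819189 ≈ -3.616e-7 - 1.8541e-10*I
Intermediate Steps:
N(o) = 10*o
x(w) = 1467 (x(w) = -3 + 1470 = 1467)
1/(sqrt(x(N(41)) - 2012332) - 2765518) = 1/(sqrt(1467 - 2012332) - 2765518) = 1/(sqrt(-2010865) - 2765518) = 1/(I*sqrt(2010865) - 2765518) = 1/(-2765518 + I*sqrt(2010865))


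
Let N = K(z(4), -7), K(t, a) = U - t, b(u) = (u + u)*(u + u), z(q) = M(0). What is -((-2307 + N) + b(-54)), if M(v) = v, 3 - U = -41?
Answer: -9401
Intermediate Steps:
U = 44 (U = 3 - 1*(-41) = 3 + 41 = 44)
z(q) = 0
b(u) = 4*u**2 (b(u) = (2*u)*(2*u) = 4*u**2)
K(t, a) = 44 - t
N = 44 (N = 44 - 1*0 = 44 + 0 = 44)
-((-2307 + N) + b(-54)) = -((-2307 + 44) + 4*(-54)**2) = -(-2263 + 4*2916) = -(-2263 + 11664) = -1*9401 = -9401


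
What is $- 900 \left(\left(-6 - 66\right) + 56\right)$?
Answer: $14400$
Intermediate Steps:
$- 900 \left(\left(-6 - 66\right) + 56\right) = - 900 \left(-72 + 56\right) = \left(-900\right) \left(-16\right) = 14400$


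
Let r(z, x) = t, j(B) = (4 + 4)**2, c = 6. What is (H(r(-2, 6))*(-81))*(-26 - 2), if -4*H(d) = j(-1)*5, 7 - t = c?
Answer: -181440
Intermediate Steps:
j(B) = 64 (j(B) = 8**2 = 64)
t = 1 (t = 7 - 1*6 = 7 - 6 = 1)
r(z, x) = 1
H(d) = -80 (H(d) = -16*5 = -1/4*320 = -80)
(H(r(-2, 6))*(-81))*(-26 - 2) = (-80*(-81))*(-26 - 2) = 6480*(-28) = -181440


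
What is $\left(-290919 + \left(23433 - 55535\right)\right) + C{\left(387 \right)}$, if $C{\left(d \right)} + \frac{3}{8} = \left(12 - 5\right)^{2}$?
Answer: $- \frac{2583779}{8} \approx -3.2297 \cdot 10^{5}$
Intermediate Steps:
$C{\left(d \right)} = \frac{389}{8}$ ($C{\left(d \right)} = - \frac{3}{8} + \left(12 - 5\right)^{2} = - \frac{3}{8} + 7^{2} = - \frac{3}{8} + 49 = \frac{389}{8}$)
$\left(-290919 + \left(23433 - 55535\right)\right) + C{\left(387 \right)} = \left(-290919 + \left(23433 - 55535\right)\right) + \frac{389}{8} = \left(-290919 - 32102\right) + \frac{389}{8} = -323021 + \frac{389}{8} = - \frac{2583779}{8}$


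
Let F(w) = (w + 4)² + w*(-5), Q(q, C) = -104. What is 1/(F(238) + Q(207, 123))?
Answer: 1/57270 ≈ 1.7461e-5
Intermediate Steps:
F(w) = (4 + w)² - 5*w
1/(F(238) + Q(207, 123)) = 1/(((4 + 238)² - 5*238) - 104) = 1/((242² - 1190) - 104) = 1/((58564 - 1190) - 104) = 1/(57374 - 104) = 1/57270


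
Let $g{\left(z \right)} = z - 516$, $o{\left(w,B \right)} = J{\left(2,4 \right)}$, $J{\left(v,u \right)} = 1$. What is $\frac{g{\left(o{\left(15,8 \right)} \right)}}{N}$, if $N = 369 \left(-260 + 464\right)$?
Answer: $- \frac{515}{75276} \approx -0.0068415$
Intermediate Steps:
$o{\left(w,B \right)} = 1$
$N = 75276$ ($N = 369 \cdot 204 = 75276$)
$g{\left(z \right)} = -516 + z$
$\frac{g{\left(o{\left(15,8 \right)} \right)}}{N} = \frac{-516 + 1}{75276} = \left(-515\right) \frac{1}{75276} = - \frac{515}{75276}$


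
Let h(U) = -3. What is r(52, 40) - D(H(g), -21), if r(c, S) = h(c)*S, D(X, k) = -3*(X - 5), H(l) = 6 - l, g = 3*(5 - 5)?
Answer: -117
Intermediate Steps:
g = 0 (g = 3*0 = 0)
D(X, k) = 15 - 3*X (D(X, k) = -3*(-5 + X) = 15 - 3*X)
r(c, S) = -3*S
r(52, 40) - D(H(g), -21) = -3*40 - (15 - 3*(6 - 1*0)) = -120 - (15 - 3*(6 + 0)) = -120 - (15 - 3*6) = -120 - (15 - 18) = -120 - 1*(-3) = -120 + 3 = -117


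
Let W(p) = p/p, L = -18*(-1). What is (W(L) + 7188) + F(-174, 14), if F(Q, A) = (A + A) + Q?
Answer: 7043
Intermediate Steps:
F(Q, A) = Q + 2*A (F(Q, A) = 2*A + Q = Q + 2*A)
L = 18
W(p) = 1
(W(L) + 7188) + F(-174, 14) = (1 + 7188) + (-174 + 2*14) = 7189 + (-174 + 28) = 7189 - 146 = 7043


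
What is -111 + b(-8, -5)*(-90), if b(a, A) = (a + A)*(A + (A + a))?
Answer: -21171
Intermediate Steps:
b(a, A) = (A + a)*(a + 2*A)
-111 + b(-8, -5)*(-90) = -111 + ((-8)² + 2*(-5)² + 3*(-5)*(-8))*(-90) = -111 + (64 + 2*25 + 120)*(-90) = -111 + (64 + 50 + 120)*(-90) = -111 + 234*(-90) = -111 - 21060 = -21171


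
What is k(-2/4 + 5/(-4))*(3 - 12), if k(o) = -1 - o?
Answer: -27/4 ≈ -6.7500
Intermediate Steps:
k(-2/4 + 5/(-4))*(3 - 12) = (-1 - (-2/4 + 5/(-4)))*(3 - 12) = (-1 - (-2*1/4 + 5*(-1/4)))*(-9) = (-1 - (-1/2 - 5/4))*(-9) = (-1 - 1*(-7/4))*(-9) = (-1 + 7/4)*(-9) = (3/4)*(-9) = -27/4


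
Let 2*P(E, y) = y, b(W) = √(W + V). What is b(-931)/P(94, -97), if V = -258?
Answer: -2*I*√1189/97 ≈ -0.71097*I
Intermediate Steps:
b(W) = √(-258 + W) (b(W) = √(W - 258) = √(-258 + W))
P(E, y) = y/2
b(-931)/P(94, -97) = √(-258 - 931)/(((½)*(-97))) = √(-1189)/(-97/2) = (I*√1189)*(-2/97) = -2*I*√1189/97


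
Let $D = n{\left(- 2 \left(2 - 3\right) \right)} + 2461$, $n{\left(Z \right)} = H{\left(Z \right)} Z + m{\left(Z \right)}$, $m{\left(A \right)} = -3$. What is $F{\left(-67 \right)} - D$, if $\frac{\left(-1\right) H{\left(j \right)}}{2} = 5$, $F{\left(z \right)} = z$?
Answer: $-2505$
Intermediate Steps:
$H{\left(j \right)} = -10$ ($H{\left(j \right)} = \left(-2\right) 5 = -10$)
$n{\left(Z \right)} = -3 - 10 Z$ ($n{\left(Z \right)} = - 10 Z - 3 = -3 - 10 Z$)
$D = 2438$ ($D = \left(-3 - 10 \left(- 2 \left(2 - 3\right)\right)\right) + 2461 = \left(-3 - 10 \left(\left(-2\right) \left(-1\right)\right)\right) + 2461 = \left(-3 - 20\right) + 2461 = -23 + 2461 = 2438$)
$F{\left(-67 \right)} - D = -67 - 2438 = -2505$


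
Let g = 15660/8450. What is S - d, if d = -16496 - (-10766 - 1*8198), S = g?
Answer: -2083894/845 ≈ -2466.1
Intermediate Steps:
g = 1566/845 (g = 15660*(1/8450) = 1566/845 ≈ 1.8533)
S = 1566/845 ≈ 1.8533
d = 2468 (d = -16496 - (-10766 - 8198) = -16496 - 1*(-18964) = -16496 + 18964 = 2468)
S - d = 1566/845 - 1*2468 = 1566/845 - 2468 = -2083894/845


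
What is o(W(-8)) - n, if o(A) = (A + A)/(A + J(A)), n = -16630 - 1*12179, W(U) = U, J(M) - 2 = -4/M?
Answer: 316931/11 ≈ 28812.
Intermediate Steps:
J(M) = 2 - 4/M
n = -28809 (n = -16630 - 12179 = -28809)
o(A) = 2*A/(2 + A - 4/A) (o(A) = (A + A)/(A + (2 - 4/A)) = (2*A)/(2 + A - 4/A) = 2*A/(2 + A - 4/A))
o(W(-8)) - n = 2*(-8)²/(-4 + (-8)² + 2*(-8)) - 1*(-28809) = 2*64/(-4 + 64 - 16) + 28809 = 2*64/44 + 28809 = 2*64*(1/44) + 28809 = 32/11 + 28809 = 316931/11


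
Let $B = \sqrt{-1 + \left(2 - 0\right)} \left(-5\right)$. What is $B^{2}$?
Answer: $25$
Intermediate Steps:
$B = -5$ ($B = \sqrt{-1 + \left(2 + 0\right)} \left(-5\right) = \sqrt{-1 + 2} \left(-5\right) = \sqrt{1} \left(-5\right) = 1 \left(-5\right) = -5$)
$B^{2} = \left(-5\right)^{2} = 25$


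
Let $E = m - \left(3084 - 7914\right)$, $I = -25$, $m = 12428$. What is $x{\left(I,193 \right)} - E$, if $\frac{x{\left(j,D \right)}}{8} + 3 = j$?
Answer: $-17482$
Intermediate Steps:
$x{\left(j,D \right)} = -24 + 8 j$
$E = 17258$ ($E = 12428 - \left(3084 - 7914\right) = 12428 - -4830 = 12428 + 4830 = 17258$)
$x{\left(I,193 \right)} - E = \left(-24 + 8 \left(-25\right)\right) - 17258 = \left(-24 - 200\right) - 17258 = -224 - 17258 = -17482$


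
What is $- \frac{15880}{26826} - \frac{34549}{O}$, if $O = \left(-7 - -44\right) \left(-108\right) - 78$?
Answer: $\frac{47895353}{6071618} \approx 7.8884$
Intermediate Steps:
$O = -4074$ ($O = \left(-7 + 44\right) \left(-108\right) - 78 = 37 \left(-108\right) - 78 = -3996 - 78 = -4074$)
$- \frac{15880}{26826} - \frac{34549}{O} = - \frac{15880}{26826} - \frac{34549}{-4074} = \left(-15880\right) \frac{1}{26826} - - \frac{34549}{4074} = - \frac{7940}{13413} + \frac{34549}{4074} = \frac{47895353}{6071618}$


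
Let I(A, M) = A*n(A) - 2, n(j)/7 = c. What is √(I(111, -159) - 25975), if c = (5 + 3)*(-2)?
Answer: I*√38409 ≈ 195.98*I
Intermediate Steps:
c = -16 (c = 8*(-2) = -16)
n(j) = -112 (n(j) = 7*(-16) = -112)
I(A, M) = -2 - 112*A (I(A, M) = A*(-112) - 2 = -112*A - 2 = -2 - 112*A)
√(I(111, -159) - 25975) = √((-2 - 112*111) - 25975) = √((-2 - 12432) - 25975) = √(-12434 - 25975) = √(-38409) = I*√38409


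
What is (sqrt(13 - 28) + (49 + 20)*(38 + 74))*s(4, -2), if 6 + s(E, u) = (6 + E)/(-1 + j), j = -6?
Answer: -57408 - 52*I*sqrt(15)/7 ≈ -57408.0 - 28.771*I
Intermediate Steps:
s(E, u) = -48/7 - E/7 (s(E, u) = -6 + (6 + E)/(-1 - 6) = -6 + (6 + E)/(-7) = -6 + (6 + E)*(-1/7) = -6 + (-6/7 - E/7) = -48/7 - E/7)
(sqrt(13 - 28) + (49 + 20)*(38 + 74))*s(4, -2) = (sqrt(13 - 28) + (49 + 20)*(38 + 74))*(-48/7 - 1/7*4) = (sqrt(-15) + 69*112)*(-48/7 - 4/7) = (I*sqrt(15) + 7728)*(-52/7) = (7728 + I*sqrt(15))*(-52/7) = -57408 - 52*I*sqrt(15)/7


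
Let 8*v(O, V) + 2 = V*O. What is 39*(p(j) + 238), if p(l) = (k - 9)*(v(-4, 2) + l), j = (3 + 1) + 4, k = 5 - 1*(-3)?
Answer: 36075/4 ≈ 9018.8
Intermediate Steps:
v(O, V) = -1/4 + O*V/8 (v(O, V) = -1/4 + (V*O)/8 = -1/4 + (O*V)/8 = -1/4 + O*V/8)
k = 8 (k = 5 + 3 = 8)
j = 8 (j = 4 + 4 = 8)
p(l) = 5/4 - l (p(l) = (8 - 9)*((-1/4 + (1/8)*(-4)*2) + l) = -((-1/4 - 1) + l) = -(-5/4 + l) = 5/4 - l)
39*(p(j) + 238) = 39*((5/4 - 1*8) + 238) = 39*((5/4 - 8) + 238) = 39*(-27/4 + 238) = 39*(925/4) = 36075/4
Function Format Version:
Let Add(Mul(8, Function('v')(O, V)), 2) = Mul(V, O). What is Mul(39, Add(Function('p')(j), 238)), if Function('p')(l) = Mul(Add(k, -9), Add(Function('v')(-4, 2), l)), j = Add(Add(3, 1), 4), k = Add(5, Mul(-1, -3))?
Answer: Rational(36075, 4) ≈ 9018.8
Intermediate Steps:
Function('v')(O, V) = Add(Rational(-1, 4), Mul(Rational(1, 8), O, V)) (Function('v')(O, V) = Add(Rational(-1, 4), Mul(Rational(1, 8), Mul(V, O))) = Add(Rational(-1, 4), Mul(Rational(1, 8), Mul(O, V))) = Add(Rational(-1, 4), Mul(Rational(1, 8), O, V)))
k = 8 (k = Add(5, 3) = 8)
j = 8 (j = Add(4, 4) = 8)
Function('p')(l) = Add(Rational(5, 4), Mul(-1, l)) (Function('p')(l) = Mul(Add(8, -9), Add(Add(Rational(-1, 4), Mul(Rational(1, 8), -4, 2)), l)) = Mul(-1, Add(Add(Rational(-1, 4), -1), l)) = Mul(-1, Add(Rational(-5, 4), l)) = Add(Rational(5, 4), Mul(-1, l)))
Mul(39, Add(Function('p')(j), 238)) = Mul(39, Add(Add(Rational(5, 4), Mul(-1, 8)), 238)) = Mul(39, Add(Add(Rational(5, 4), -8), 238)) = Mul(39, Add(Rational(-27, 4), 238)) = Mul(39, Rational(925, 4)) = Rational(36075, 4)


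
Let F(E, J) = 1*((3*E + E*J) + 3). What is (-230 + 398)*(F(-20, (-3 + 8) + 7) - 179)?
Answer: -79968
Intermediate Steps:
F(E, J) = 3 + 3*E + E*J (F(E, J) = 1*(3 + 3*E + E*J) = 3 + 3*E + E*J)
(-230 + 398)*(F(-20, (-3 + 8) + 7) - 179) = (-230 + 398)*((3 + 3*(-20) - 20*((-3 + 8) + 7)) - 179) = 168*((3 - 60 - 20*(5 + 7)) - 179) = 168*((3 - 60 - 20*12) - 179) = 168*((3 - 60 - 240) - 179) = 168*(-297 - 179) = 168*(-476) = -79968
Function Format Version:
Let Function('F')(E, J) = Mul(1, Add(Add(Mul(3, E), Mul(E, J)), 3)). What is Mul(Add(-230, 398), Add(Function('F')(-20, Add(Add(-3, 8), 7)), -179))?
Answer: -79968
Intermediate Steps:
Function('F')(E, J) = Add(3, Mul(3, E), Mul(E, J)) (Function('F')(E, J) = Mul(1, Add(3, Mul(3, E), Mul(E, J))) = Add(3, Mul(3, E), Mul(E, J)))
Mul(Add(-230, 398), Add(Function('F')(-20, Add(Add(-3, 8), 7)), -179)) = Mul(Add(-230, 398), Add(Add(3, Mul(3, -20), Mul(-20, Add(Add(-3, 8), 7))), -179)) = Mul(168, Add(Add(3, -60, Mul(-20, Add(5, 7))), -179)) = Mul(168, Add(Add(3, -60, Mul(-20, 12)), -179)) = Mul(168, Add(Add(3, -60, -240), -179)) = Mul(168, Add(-297, -179)) = Mul(168, -476) = -79968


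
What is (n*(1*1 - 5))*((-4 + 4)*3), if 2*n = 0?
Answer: 0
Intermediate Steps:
n = 0 (n = (½)*0 = 0)
(n*(1*1 - 5))*((-4 + 4)*3) = (0*(1*1 - 5))*((-4 + 4)*3) = (0*(1 - 5))*(0*3) = (0*(-4))*0 = 0*0 = 0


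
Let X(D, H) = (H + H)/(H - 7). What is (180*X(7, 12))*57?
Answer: 49248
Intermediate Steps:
X(D, H) = 2*H/(-7 + H) (X(D, H) = (2*H)/(-7 + H) = 2*H/(-7 + H))
(180*X(7, 12))*57 = (180*(2*12/(-7 + 12)))*57 = (180*(2*12/5))*57 = (180*(2*12*(1/5)))*57 = (180*(24/5))*57 = 864*57 = 49248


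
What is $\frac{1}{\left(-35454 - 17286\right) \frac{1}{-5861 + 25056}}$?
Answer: $- \frac{3839}{10548} \approx -0.36396$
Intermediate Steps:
$\frac{1}{\left(-35454 - 17286\right) \frac{1}{-5861 + 25056}} = \frac{1}{\left(-35454 - 17286\right) \frac{1}{19195}} = \frac{1}{\left(-52740\right) \frac{1}{19195}} = \frac{1}{- \frac{10548}{3839}} = - \frac{3839}{10548}$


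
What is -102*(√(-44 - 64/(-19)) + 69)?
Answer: -7038 - 204*I*√3667/19 ≈ -7038.0 - 650.18*I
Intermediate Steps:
-102*(√(-44 - 64/(-19)) + 69) = -102*(√(-44 - 64*(-1/19)) + 69) = -102*(√(-44 + 64/19) + 69) = -102*(√(-772/19) + 69) = -102*(2*I*√3667/19 + 69) = -102*(69 + 2*I*√3667/19) = -7038 - 204*I*√3667/19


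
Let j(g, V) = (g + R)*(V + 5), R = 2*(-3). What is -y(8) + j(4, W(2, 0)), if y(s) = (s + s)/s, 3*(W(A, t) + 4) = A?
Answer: -16/3 ≈ -5.3333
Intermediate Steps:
W(A, t) = -4 + A/3
y(s) = 2 (y(s) = (2*s)/s = 2)
R = -6
j(g, V) = (-6 + g)*(5 + V) (j(g, V) = (g - 6)*(V + 5) = (-6 + g)*(5 + V))
-y(8) + j(4, W(2, 0)) = -1*2 + (-30 - 6*(-4 + (1/3)*2) + 5*4 + (-4 + (1/3)*2)*4) = -2 + (-30 - 6*(-4 + 2/3) + 20 + (-4 + 2/3)*4) = -2 + (-30 - 6*(-10/3) + 20 - 10/3*4) = -2 + (-30 + 20 + 20 - 40/3) = -2 - 10/3 = -16/3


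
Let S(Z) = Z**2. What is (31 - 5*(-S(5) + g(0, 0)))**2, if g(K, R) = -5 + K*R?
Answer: 32761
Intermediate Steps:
(31 - 5*(-S(5) + g(0, 0)))**2 = (31 - 5*(-1*5**2 + (-5 + 0*0)))**2 = (31 - 5*(-1*25 + (-5 + 0)))**2 = (31 - 5*(-25 - 5))**2 = (31 - 5*(-30))**2 = (31 + 150)**2 = 181**2 = 32761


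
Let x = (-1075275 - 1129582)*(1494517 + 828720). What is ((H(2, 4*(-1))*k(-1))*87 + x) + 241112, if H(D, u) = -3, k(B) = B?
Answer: -5122405120736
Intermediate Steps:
x = -5122405362109 (x = -2204857*2323237 = -5122405362109)
((H(2, 4*(-1))*k(-1))*87 + x) + 241112 = (-3*(-1)*87 - 5122405362109) + 241112 = (3*87 - 5122405362109) + 241112 = (261 - 5122405362109) + 241112 = -5122405361848 + 241112 = -5122405120736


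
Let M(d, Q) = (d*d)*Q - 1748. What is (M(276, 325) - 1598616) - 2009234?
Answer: 21147602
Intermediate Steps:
M(d, Q) = -1748 + Q*d**2 (M(d, Q) = d**2*Q - 1748 = Q*d**2 - 1748 = -1748 + Q*d**2)
(M(276, 325) - 1598616) - 2009234 = ((-1748 + 325*276**2) - 1598616) - 2009234 = ((-1748 + 325*76176) - 1598616) - 2009234 = ((-1748 + 24757200) - 1598616) - 2009234 = (24755452 - 1598616) - 2009234 = 23156836 - 2009234 = 21147602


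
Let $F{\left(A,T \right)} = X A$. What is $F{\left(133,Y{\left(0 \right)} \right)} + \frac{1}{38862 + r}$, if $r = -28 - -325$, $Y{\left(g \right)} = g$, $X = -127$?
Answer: $- \frac{661434668}{39159} \approx -16891.0$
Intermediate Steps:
$F{\left(A,T \right)} = - 127 A$
$r = 297$ ($r = -28 + 325 = 297$)
$F{\left(133,Y{\left(0 \right)} \right)} + \frac{1}{38862 + r} = \left(-127\right) 133 + \frac{1}{38862 + 297} = -16891 + \frac{1}{39159} = - \frac{661434668}{39159}$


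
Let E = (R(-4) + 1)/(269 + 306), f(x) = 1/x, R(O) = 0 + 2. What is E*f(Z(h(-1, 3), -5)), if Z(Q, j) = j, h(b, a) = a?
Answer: -3/2875 ≈ -0.0010435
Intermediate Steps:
R(O) = 2
E = 3/575 (E = (2 + 1)/(269 + 306) = 3/575 ≈ 0.0052174)
E*f(Z(h(-1, 3), -5)) = (3/575)/(-5) = (3/575)*(-1/5) = -3/2875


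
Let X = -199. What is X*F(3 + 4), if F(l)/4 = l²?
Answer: -39004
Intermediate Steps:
F(l) = 4*l²
X*F(3 + 4) = -796*(3 + 4)² = -796*7² = -796*49 = -199*196 = -39004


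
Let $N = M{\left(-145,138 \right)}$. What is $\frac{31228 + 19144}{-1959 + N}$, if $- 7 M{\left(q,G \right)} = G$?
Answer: $- \frac{352604}{13851} \approx -25.457$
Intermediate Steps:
$M{\left(q,G \right)} = - \frac{G}{7}$
$N = - \frac{138}{7}$ ($N = \left(- \frac{1}{7}\right) 138 = - \frac{138}{7} \approx -19.714$)
$\frac{31228 + 19144}{-1959 + N} = \frac{31228 + 19144}{-1959 - \frac{138}{7}} = \frac{50372}{- \frac{13851}{7}} = 50372 \left(- \frac{7}{13851}\right) = - \frac{352604}{13851}$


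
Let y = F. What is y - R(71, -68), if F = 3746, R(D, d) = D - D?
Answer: 3746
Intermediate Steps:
R(D, d) = 0
y = 3746
y - R(71, -68) = 3746 - 1*0 = 3746 + 0 = 3746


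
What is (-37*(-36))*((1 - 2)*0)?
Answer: 0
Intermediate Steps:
(-37*(-36))*((1 - 2)*0) = 1332*(-1*0) = 1332*0 = 0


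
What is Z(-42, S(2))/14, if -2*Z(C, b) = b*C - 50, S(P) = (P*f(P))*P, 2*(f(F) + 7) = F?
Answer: -479/14 ≈ -34.214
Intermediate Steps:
f(F) = -7 + F/2
S(P) = P**2*(-7 + P/2) (S(P) = (P*(-7 + P/2))*P = P**2*(-7 + P/2))
Z(C, b) = 25 - C*b/2 (Z(C, b) = -(b*C - 50)/2 = -(C*b - 50)/2 = -(-50 + C*b)/2 = 25 - C*b/2)
Z(-42, S(2))/14 = (25 - 1/2*(-42)*(1/2)*2**2*(-14 + 2))/14 = (25 - 1/2*(-42)*(1/2)*4*(-12))/14 = (25 - 1/2*(-42)*(-24))/14 = (25 - 504)/14 = (1/14)*(-479) = -479/14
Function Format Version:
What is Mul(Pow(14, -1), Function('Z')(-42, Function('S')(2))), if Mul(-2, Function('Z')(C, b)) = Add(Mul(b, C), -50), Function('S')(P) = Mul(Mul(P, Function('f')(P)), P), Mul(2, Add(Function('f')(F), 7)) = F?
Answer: Rational(-479, 14) ≈ -34.214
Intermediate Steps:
Function('f')(F) = Add(-7, Mul(Rational(1, 2), F))
Function('S')(P) = Mul(Pow(P, 2), Add(-7, Mul(Rational(1, 2), P))) (Function('S')(P) = Mul(Mul(P, Add(-7, Mul(Rational(1, 2), P))), P) = Mul(Pow(P, 2), Add(-7, Mul(Rational(1, 2), P))))
Function('Z')(C, b) = Add(25, Mul(Rational(-1, 2), C, b)) (Function('Z')(C, b) = Mul(Rational(-1, 2), Add(Mul(b, C), -50)) = Mul(Rational(-1, 2), Add(Mul(C, b), -50)) = Mul(Rational(-1, 2), Add(-50, Mul(C, b))) = Add(25, Mul(Rational(-1, 2), C, b)))
Mul(Pow(14, -1), Function('Z')(-42, Function('S')(2))) = Mul(Pow(14, -1), Add(25, Mul(Rational(-1, 2), -42, Mul(Rational(1, 2), Pow(2, 2), Add(-14, 2))))) = Mul(Rational(1, 14), Add(25, Mul(Rational(-1, 2), -42, Mul(Rational(1, 2), 4, -12)))) = Mul(Rational(1, 14), Add(25, Mul(Rational(-1, 2), -42, -24))) = Mul(Rational(1, 14), Add(25, -504)) = Mul(Rational(1, 14), -479) = Rational(-479, 14)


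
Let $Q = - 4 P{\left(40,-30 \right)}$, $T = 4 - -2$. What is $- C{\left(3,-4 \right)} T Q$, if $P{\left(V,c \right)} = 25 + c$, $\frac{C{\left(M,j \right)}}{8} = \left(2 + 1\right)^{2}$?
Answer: $-8640$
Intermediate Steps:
$C{\left(M,j \right)} = 72$ ($C{\left(M,j \right)} = 8 \left(2 + 1\right)^{2} = 8 \cdot 3^{2} = 8 \cdot 9 = 72$)
$T = 6$ ($T = 4 + 2 = 6$)
$Q = 20$ ($Q = - 4 \left(25 - 30\right) = \left(-4\right) \left(-5\right) = 20$)
$- C{\left(3,-4 \right)} T Q = \left(-1\right) 72 \cdot 6 \cdot 20 = \left(-72\right) 6 \cdot 20 = \left(-432\right) 20 = -8640$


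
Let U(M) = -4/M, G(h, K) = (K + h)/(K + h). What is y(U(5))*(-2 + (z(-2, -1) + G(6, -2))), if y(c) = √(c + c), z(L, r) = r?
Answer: -4*I*√10/5 ≈ -2.5298*I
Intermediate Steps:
G(h, K) = 1
y(c) = √2*√c (y(c) = √(2*c) = √2*√c)
y(U(5))*(-2 + (z(-2, -1) + G(6, -2))) = (√2*√(-4/5))*(-2 + (-1 + 1)) = (√2*√(-4*⅕))*(-2 + 0) = (√2*√(-⅘))*(-2) = (√2*(2*I*√5/5))*(-2) = (2*I*√10/5)*(-2) = -4*I*√10/5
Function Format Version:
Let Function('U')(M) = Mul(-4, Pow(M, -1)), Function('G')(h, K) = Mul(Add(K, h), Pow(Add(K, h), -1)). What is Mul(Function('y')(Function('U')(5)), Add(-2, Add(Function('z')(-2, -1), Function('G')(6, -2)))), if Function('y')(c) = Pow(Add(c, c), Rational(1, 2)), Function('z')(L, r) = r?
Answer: Mul(Rational(-4, 5), I, Pow(10, Rational(1, 2))) ≈ Mul(-2.5298, I)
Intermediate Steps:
Function('G')(h, K) = 1
Function('y')(c) = Mul(Pow(2, Rational(1, 2)), Pow(c, Rational(1, 2))) (Function('y')(c) = Pow(Mul(2, c), Rational(1, 2)) = Mul(Pow(2, Rational(1, 2)), Pow(c, Rational(1, 2))))
Mul(Function('y')(Function('U')(5)), Add(-2, Add(Function('z')(-2, -1), Function('G')(6, -2)))) = Mul(Mul(Pow(2, Rational(1, 2)), Pow(Mul(-4, Pow(5, -1)), Rational(1, 2))), Add(-2, Add(-1, 1))) = Mul(Mul(Pow(2, Rational(1, 2)), Pow(Mul(-4, Rational(1, 5)), Rational(1, 2))), Add(-2, 0)) = Mul(Mul(Pow(2, Rational(1, 2)), Pow(Rational(-4, 5), Rational(1, 2))), -2) = Mul(Mul(Pow(2, Rational(1, 2)), Mul(Rational(2, 5), I, Pow(5, Rational(1, 2)))), -2) = Mul(Mul(Rational(2, 5), I, Pow(10, Rational(1, 2))), -2) = Mul(Rational(-4, 5), I, Pow(10, Rational(1, 2)))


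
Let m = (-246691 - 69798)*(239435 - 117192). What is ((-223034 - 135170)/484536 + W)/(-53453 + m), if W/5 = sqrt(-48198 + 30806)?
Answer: 89551/4686507086729520 - I*sqrt(1087)/1934430914 ≈ 1.9108e-11 - 1.7044e-8*I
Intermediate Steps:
W = 20*I*sqrt(1087) (W = 5*sqrt(-48198 + 30806) = 5*sqrt(-17392) = 5*(4*I*sqrt(1087)) = 20*I*sqrt(1087) ≈ 659.39*I)
m = -38688564827 (m = -316489*122243 = -38688564827)
((-223034 - 135170)/484536 + W)/(-53453 + m) = ((-223034 - 135170)/484536 + 20*I*sqrt(1087))/(-53453 - 38688564827) = (-358204*1/484536 + 20*I*sqrt(1087))/(-38688618280) = (-89551/121134 + 20*I*sqrt(1087))*(-1/38688618280) = 89551/4686507086729520 - I*sqrt(1087)/1934430914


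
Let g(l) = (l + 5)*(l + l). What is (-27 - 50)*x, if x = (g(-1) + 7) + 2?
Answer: -77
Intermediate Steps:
g(l) = 2*l*(5 + l) (g(l) = (5 + l)*(2*l) = 2*l*(5 + l))
x = 1 (x = (2*(-1)*(5 - 1) + 7) + 2 = (2*(-1)*4 + 7) + 2 = (-8 + 7) + 2 = -1 + 2 = 1)
(-27 - 50)*x = (-27 - 50)*1 = -77*1 = -77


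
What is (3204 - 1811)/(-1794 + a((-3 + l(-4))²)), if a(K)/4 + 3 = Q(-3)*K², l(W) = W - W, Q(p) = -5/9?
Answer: -1393/1986 ≈ -0.70141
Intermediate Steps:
Q(p) = -5/9 (Q(p) = -5*⅑ = -5/9)
l(W) = 0
a(K) = -12 - 20*K²/9 (a(K) = -12 + 4*(-5*K²/9) = -12 - 20*K²/9)
(3204 - 1811)/(-1794 + a((-3 + l(-4))²)) = (3204 - 1811)/(-1794 + (-12 - 20*(-3 + 0)⁴/9)) = 1393/(-1794 + (-12 - 20*((-3)²)²/9)) = 1393/(-1794 + (-12 - 20/9*9²)) = 1393/(-1794 + (-12 - 20/9*81)) = 1393/(-1794 + (-12 - 180)) = 1393/(-1794 - 192) = 1393/(-1986) = 1393*(-1/1986) = -1393/1986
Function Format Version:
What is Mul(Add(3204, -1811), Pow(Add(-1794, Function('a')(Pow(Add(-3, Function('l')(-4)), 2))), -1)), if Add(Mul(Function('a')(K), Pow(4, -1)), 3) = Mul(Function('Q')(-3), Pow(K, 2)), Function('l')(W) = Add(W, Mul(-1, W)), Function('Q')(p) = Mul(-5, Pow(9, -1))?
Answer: Rational(-1393, 1986) ≈ -0.70141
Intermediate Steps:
Function('Q')(p) = Rational(-5, 9) (Function('Q')(p) = Mul(-5, Rational(1, 9)) = Rational(-5, 9))
Function('l')(W) = 0
Function('a')(K) = Add(-12, Mul(Rational(-20, 9), Pow(K, 2))) (Function('a')(K) = Add(-12, Mul(4, Mul(Rational(-5, 9), Pow(K, 2)))) = Add(-12, Mul(Rational(-20, 9), Pow(K, 2))))
Mul(Add(3204, -1811), Pow(Add(-1794, Function('a')(Pow(Add(-3, Function('l')(-4)), 2))), -1)) = Mul(Add(3204, -1811), Pow(Add(-1794, Add(-12, Mul(Rational(-20, 9), Pow(Pow(Add(-3, 0), 2), 2)))), -1)) = Mul(1393, Pow(Add(-1794, Add(-12, Mul(Rational(-20, 9), Pow(Pow(-3, 2), 2)))), -1)) = Mul(1393, Pow(Add(-1794, Add(-12, Mul(Rational(-20, 9), Pow(9, 2)))), -1)) = Mul(1393, Pow(Add(-1794, Add(-12, Mul(Rational(-20, 9), 81))), -1)) = Mul(1393, Pow(Add(-1794, Add(-12, -180)), -1)) = Mul(1393, Pow(Add(-1794, -192), -1)) = Mul(1393, Pow(-1986, -1)) = Mul(1393, Rational(-1, 1986)) = Rational(-1393, 1986)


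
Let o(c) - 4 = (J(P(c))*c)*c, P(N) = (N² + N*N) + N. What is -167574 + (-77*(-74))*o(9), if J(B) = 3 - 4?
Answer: -606320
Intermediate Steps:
P(N) = N + 2*N² (P(N) = (N² + N²) + N = 2*N² + N = N + 2*N²)
J(B) = -1
o(c) = 4 - c² (o(c) = 4 + (-c)*c = 4 - c²)
-167574 + (-77*(-74))*o(9) = -167574 + (-77*(-74))*(4 - 1*9²) = -167574 + 5698*(4 - 1*81) = -167574 + 5698*(4 - 81) = -167574 + 5698*(-77) = -167574 - 438746 = -606320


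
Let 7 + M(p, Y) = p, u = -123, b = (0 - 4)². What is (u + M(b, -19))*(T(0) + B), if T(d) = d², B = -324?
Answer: 36936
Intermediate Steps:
b = 16 (b = (-4)² = 16)
M(p, Y) = -7 + p
(u + M(b, -19))*(T(0) + B) = (-123 + (-7 + 16))*(0² - 324) = (-123 + 9)*(0 - 324) = -114*(-324) = 36936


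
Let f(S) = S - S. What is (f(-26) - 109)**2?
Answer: 11881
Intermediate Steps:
f(S) = 0
(f(-26) - 109)**2 = (0 - 109)**2 = (-109)**2 = 11881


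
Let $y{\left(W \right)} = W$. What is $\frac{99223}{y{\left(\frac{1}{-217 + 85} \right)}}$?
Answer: $-13097436$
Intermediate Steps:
$\frac{99223}{y{\left(\frac{1}{-217 + 85} \right)}} = \frac{99223}{\frac{1}{-217 + 85}} = \frac{99223}{\frac{1}{-132}} = \frac{99223}{- \frac{1}{132}} = 99223 \left(-132\right) = -13097436$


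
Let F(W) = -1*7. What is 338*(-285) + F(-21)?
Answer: -96337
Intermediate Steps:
F(W) = -7
338*(-285) + F(-21) = 338*(-285) - 7 = -96330 - 7 = -96337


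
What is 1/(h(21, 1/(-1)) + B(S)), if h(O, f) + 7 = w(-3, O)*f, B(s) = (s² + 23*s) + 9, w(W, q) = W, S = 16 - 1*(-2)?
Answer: 1/743 ≈ 0.0013459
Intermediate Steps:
S = 18 (S = 16 + 2 = 18)
B(s) = 9 + s² + 23*s
h(O, f) = -7 - 3*f
1/(h(21, 1/(-1)) + B(S)) = 1/((-7 - 3/(-1)) + (9 + 18² + 23*18)) = 1/((-7 - 3*(-1)) + (9 + 324 + 414)) = 1/((-7 + 3) + 747) = 1/(-4 + 747) = 1/743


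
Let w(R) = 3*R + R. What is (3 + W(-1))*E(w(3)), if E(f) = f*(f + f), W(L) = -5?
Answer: -576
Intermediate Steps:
w(R) = 4*R
E(f) = 2*f² (E(f) = f*(2*f) = 2*f²)
(3 + W(-1))*E(w(3)) = (3 - 5)*(2*(4*3)²) = -4*12² = -4*144 = -2*288 = -576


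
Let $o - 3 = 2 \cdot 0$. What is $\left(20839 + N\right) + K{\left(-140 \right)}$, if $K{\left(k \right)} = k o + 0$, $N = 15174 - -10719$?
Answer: $46312$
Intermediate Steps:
$o = 3$ ($o = 3 + 2 \cdot 0 = 3 + 0 = 3$)
$N = 25893$ ($N = 15174 + 10719 = 25893$)
$K{\left(k \right)} = 3 k$ ($K{\left(k \right)} = k 3 + 0 = 3 k + 0 = 3 k$)
$\left(20839 + N\right) + K{\left(-140 \right)} = \left(20839 + 25893\right) + 3 \left(-140\right) = 46732 - 420 = 46312$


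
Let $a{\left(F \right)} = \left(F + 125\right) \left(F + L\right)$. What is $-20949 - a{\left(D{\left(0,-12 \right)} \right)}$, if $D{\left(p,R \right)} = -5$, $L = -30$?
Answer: $-16749$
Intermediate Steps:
$a{\left(F \right)} = \left(-30 + F\right) \left(125 + F\right)$ ($a{\left(F \right)} = \left(F + 125\right) \left(F - 30\right) = \left(125 + F\right) \left(-30 + F\right) = \left(-30 + F\right) \left(125 + F\right)$)
$-20949 - a{\left(D{\left(0,-12 \right)} \right)} = -20949 - \left(-3750 + \left(-5\right)^{2} + 95 \left(-5\right)\right) = -20949 - \left(-3750 + 25 - 475\right) = -20949 - -4200 = -20949 + 4200 = -16749$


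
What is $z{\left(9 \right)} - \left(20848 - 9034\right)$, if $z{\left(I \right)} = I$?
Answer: $-11805$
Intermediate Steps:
$z{\left(9 \right)} - \left(20848 - 9034\right) = 9 - \left(20848 - 9034\right) = 9 - 11814 = -11805$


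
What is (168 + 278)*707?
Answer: 315322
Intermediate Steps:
(168 + 278)*707 = 446*707 = 315322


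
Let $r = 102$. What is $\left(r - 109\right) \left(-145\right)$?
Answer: $1015$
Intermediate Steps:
$\left(r - 109\right) \left(-145\right) = \left(102 - 109\right) \left(-145\right) = \left(-7\right) \left(-145\right) = 1015$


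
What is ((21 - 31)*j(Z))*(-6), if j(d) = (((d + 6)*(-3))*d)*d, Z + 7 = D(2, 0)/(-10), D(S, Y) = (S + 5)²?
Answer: 7519491/50 ≈ 1.5039e+5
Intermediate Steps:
D(S, Y) = (5 + S)²
Z = -119/10 (Z = -7 + (5 + 2)²/(-10) = -7 + 7²*(-⅒) = -7 + 49*(-⅒) = -7 - 49/10 = -119/10 ≈ -11.900)
j(d) = d²*(-18 - 3*d) (j(d) = (((6 + d)*(-3))*d)*d = ((-18 - 3*d)*d)*d = (d*(-18 - 3*d))*d = d²*(-18 - 3*d))
((21 - 31)*j(Z))*(-6) = ((21 - 31)*(3*(-119/10)²*(-6 - 1*(-119/10))))*(-6) = -30*14161*(-6 + 119/10)/100*(-6) = -30*14161*59/(100*10)*(-6) = -10*2506497/1000*(-6) = -2506497/100*(-6) = 7519491/50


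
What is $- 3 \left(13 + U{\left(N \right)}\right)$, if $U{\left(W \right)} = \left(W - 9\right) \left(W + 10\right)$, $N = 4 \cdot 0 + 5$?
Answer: $141$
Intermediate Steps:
$N = 5$ ($N = 0 + 5 = 5$)
$U{\left(W \right)} = \left(-9 + W\right) \left(10 + W\right)$
$- 3 \left(13 + U{\left(N \right)}\right) = - 3 \left(13 + \left(-90 + 5 + 5^{2}\right)\right) = - 3 \left(13 + \left(-90 + 5 + 25\right)\right) = - 3 \left(13 - 60\right) = \left(-3\right) \left(-47\right) = 141$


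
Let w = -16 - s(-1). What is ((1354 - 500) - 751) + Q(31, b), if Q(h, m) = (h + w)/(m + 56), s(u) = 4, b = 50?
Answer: 10929/106 ≈ 103.10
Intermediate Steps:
w = -20 (w = -16 - 1*4 = -16 - 4 = -20)
Q(h, m) = (-20 + h)/(56 + m) (Q(h, m) = (h - 20)/(m + 56) = (-20 + h)/(56 + m))
((1354 - 500) - 751) + Q(31, b) = ((1354 - 500) - 751) + (-20 + 31)/(56 + 50) = (854 - 751) + 11/106 = 103 + (1/106)*11 = 103 + 11/106 = 10929/106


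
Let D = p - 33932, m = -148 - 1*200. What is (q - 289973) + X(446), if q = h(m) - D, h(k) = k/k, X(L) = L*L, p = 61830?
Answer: -118954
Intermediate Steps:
m = -348 (m = -148 - 200 = -348)
X(L) = L²
h(k) = 1
D = 27898 (D = 61830 - 33932 = 27898)
q = -27897 (q = 1 - 1*27898 = 1 - 27898 = -27897)
(q - 289973) + X(446) = (-27897 - 289973) + 446² = -317870 + 198916 = -118954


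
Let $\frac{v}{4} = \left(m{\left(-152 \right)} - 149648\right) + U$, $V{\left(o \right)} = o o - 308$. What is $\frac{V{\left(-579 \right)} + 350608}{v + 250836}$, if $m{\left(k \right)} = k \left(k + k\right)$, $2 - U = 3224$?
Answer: $- \frac{685541}{175812} \approx -3.8993$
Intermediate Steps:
$U = -3222$ ($U = 2 - 3224 = -3222$)
$m{\left(k \right)} = 2 k^{2}$ ($m{\left(k \right)} = k 2 k = 2 k^{2}$)
$V{\left(o \right)} = -308 + o^{2}$ ($V{\left(o \right)} = o^{2} - 308 = -308 + o^{2}$)
$v = -426648$ ($v = 4 \left(\left(2 \left(-152\right)^{2} - 149648\right) - 3222\right) = 4 \left(\left(2 \cdot 23104 - 149648\right) - 3222\right) = 4 \left(\left(46208 - 149648\right) - 3222\right) = 4 \left(-103440 - 3222\right) = 4 \left(-106662\right) = -426648$)
$\frac{V{\left(-579 \right)} + 350608}{v + 250836} = \frac{\left(-308 + \left(-579\right)^{2}\right) + 350608}{-426648 + 250836} = \frac{\left(-308 + 335241\right) + 350608}{-175812} = \left(334933 + 350608\right) \left(- \frac{1}{175812}\right) = 685541 \left(- \frac{1}{175812}\right) = - \frac{685541}{175812}$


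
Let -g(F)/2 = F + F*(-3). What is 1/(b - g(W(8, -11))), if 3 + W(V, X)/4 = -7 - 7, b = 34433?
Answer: 1/34705 ≈ 2.8814e-5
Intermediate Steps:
W(V, X) = -68 (W(V, X) = -12 + 4*(-7 - 7) = -12 + 4*(-14) = -12 - 56 = -68)
g(F) = 4*F (g(F) = -2*(F + F*(-3)) = -2*(F - 3*F) = -(-4)*F = 4*F)
1/(b - g(W(8, -11))) = 1/(34433 - 4*(-68)) = 1/(34433 - 1*(-272)) = 1/(34433 + 272) = 1/34705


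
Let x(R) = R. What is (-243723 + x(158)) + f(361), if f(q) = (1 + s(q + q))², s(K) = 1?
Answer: -243561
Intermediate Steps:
f(q) = 4 (f(q) = (1 + 1)² = 2² = 4)
(-243723 + x(158)) + f(361) = (-243723 + 158) + 4 = -243565 + 4 = -243561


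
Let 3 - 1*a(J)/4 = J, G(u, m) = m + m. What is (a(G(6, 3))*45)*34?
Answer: -18360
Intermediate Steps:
G(u, m) = 2*m
a(J) = 12 - 4*J
(a(G(6, 3))*45)*34 = ((12 - 8*3)*45)*34 = ((12 - 4*6)*45)*34 = ((12 - 24)*45)*34 = -12*45*34 = -540*34 = -18360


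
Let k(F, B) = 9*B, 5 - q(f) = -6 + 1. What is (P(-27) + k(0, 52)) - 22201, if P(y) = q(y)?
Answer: -21723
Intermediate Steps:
q(f) = 10 (q(f) = 5 - (-6 + 1) = 5 - 1*(-5) = 5 + 5 = 10)
P(y) = 10
(P(-27) + k(0, 52)) - 22201 = (10 + 9*52) - 22201 = (10 + 468) - 22201 = 478 - 22201 = -21723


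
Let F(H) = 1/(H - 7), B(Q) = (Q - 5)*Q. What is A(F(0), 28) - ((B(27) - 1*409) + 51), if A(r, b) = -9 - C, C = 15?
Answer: -260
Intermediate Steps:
B(Q) = Q*(-5 + Q) (B(Q) = (-5 + Q)*Q = Q*(-5 + Q))
F(H) = 1/(-7 + H)
A(r, b) = -24 (A(r, b) = -9 - 1*15 = -9 - 15 = -24)
A(F(0), 28) - ((B(27) - 1*409) + 51) = -24 - ((27*(-5 + 27) - 1*409) + 51) = -24 - ((27*22 - 409) + 51) = -24 - ((594 - 409) + 51) = -24 - (185 + 51) = -24 - 1*236 = -24 - 236 = -260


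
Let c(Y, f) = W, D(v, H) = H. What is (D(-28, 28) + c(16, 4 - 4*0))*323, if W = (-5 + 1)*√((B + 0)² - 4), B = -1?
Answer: 9044 - 1292*I*√3 ≈ 9044.0 - 2237.8*I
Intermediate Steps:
W = -4*I*√3 (W = (-5 + 1)*√((-1 + 0)² - 4) = -4*√((-1)² - 4) = -4*√(1 - 4) = -4*I*√3 ≈ -6.9282*I)
c(Y, f) = -4*I*√3
(D(-28, 28) + c(16, 4 - 4*0))*323 = (28 - 4*I*√3)*323 = 9044 - 1292*I*√3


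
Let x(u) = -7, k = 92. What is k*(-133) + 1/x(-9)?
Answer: -85653/7 ≈ -12236.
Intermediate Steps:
k*(-133) + 1/x(-9) = 92*(-133) + 1/(-7) = -12236 - ⅐ = -85653/7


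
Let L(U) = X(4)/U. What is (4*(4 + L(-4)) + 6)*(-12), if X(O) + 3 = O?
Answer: -252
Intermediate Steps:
X(O) = -3 + O
L(U) = 1/U (L(U) = (-3 + 4)/U = 1/U)
(4*(4 + L(-4)) + 6)*(-12) = (4*(4 + 1/(-4)) + 6)*(-12) = (4*(4 - 1/4) + 6)*(-12) = (4*(15/4) + 6)*(-12) = (15 + 6)*(-12) = 21*(-12) = -252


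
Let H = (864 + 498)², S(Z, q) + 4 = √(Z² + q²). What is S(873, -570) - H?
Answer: -1855048 + 3*√120781 ≈ -1.8540e+6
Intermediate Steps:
S(Z, q) = -4 + √(Z² + q²)
H = 1855044 (H = 1362² = 1855044)
S(873, -570) - H = (-4 + √(873² + (-570)²)) - 1*1855044 = (-4 + √(762129 + 324900)) - 1855044 = (-4 + √1087029) - 1855044 = (-4 + 3*√120781) - 1855044 = -1855048 + 3*√120781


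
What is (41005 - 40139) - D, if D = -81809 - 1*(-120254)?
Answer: -37579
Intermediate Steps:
D = 38445 (D = -81809 + 120254 = 38445)
(41005 - 40139) - D = (41005 - 40139) - 1*38445 = 866 - 38445 = -37579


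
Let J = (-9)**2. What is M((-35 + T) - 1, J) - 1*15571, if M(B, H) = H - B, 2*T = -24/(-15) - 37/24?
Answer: -3708967/240 ≈ -15454.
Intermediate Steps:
T = 7/240 (T = (-24/(-15) - 37/24)/2 = (-24*(-1/15) - 37*1/24)/2 = (8/5 - 37/24)/2 = (1/2)*(7/120) = 7/240 ≈ 0.029167)
J = 81
M((-35 + T) - 1, J) - 1*15571 = (81 - ((-35 + 7/240) - 1)) - 1*15571 = (81 - (-8393/240 - 1)) - 15571 = (81 - 1*(-8633/240)) - 15571 = (81 + 8633/240) - 15571 = 28073/240 - 15571 = -3708967/240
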